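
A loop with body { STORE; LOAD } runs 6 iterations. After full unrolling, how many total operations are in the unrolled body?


Loop body operations: STORE, LOAD (2 ops per iteration)
Unrolling 6 iterations:
  Iteration 1: STORE, LOAD (2 ops)
  Iteration 2: STORE, LOAD (2 ops)
  Iteration 3: STORE, LOAD (2 ops)
  Iteration 4: STORE, LOAD (2 ops)
  Iteration 5: STORE, LOAD (2 ops)
  Iteration 6: STORE, LOAD (2 ops)
Total: 6 iterations * 2 ops/iter = 12 operations

12


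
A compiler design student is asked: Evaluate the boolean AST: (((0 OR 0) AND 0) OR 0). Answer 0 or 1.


Step 1: Evaluate inner node
  0 OR 0 = 0
Step 2: Evaluate next node
  0 AND 0 = 0
Step 3: Evaluate root node
  0 OR 0 = 0

0


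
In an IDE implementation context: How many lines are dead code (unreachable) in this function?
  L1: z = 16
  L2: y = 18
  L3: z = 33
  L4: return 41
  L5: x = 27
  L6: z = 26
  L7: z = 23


Analyzing control flow:
  L1: reachable (before return)
  L2: reachable (before return)
  L3: reachable (before return)
  L4: reachable (return statement)
  L5: DEAD (after return at L4)
  L6: DEAD (after return at L4)
  L7: DEAD (after return at L4)
Return at L4, total lines = 7
Dead lines: L5 through L7
Count: 3

3


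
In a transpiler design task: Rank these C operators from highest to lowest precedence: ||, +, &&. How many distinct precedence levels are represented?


Looking up precedence for each operator:
  || -> precedence 1
  + -> precedence 5
  && -> precedence 2
Sorted highest to lowest: +, &&, ||
Distinct precedence values: [5, 2, 1]
Number of distinct levels: 3

3


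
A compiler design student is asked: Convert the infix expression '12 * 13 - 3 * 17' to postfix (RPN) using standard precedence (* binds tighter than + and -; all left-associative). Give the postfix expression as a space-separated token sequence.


Applying the shunting-yard algorithm:
  Operand 12 -> output
  Push '*' onto operator stack -> op-stack: [*]
  Operand 13 -> output
  See '-' (prec 1); top '*' (prec 2) >= it -> pop '*' to output
  Push '-' onto operator stack -> op-stack: [-]
  Operand 3 -> output
  Push '*' onto operator stack -> op-stack: [-, *]
  Operand 17 -> output
  End of input: pop '*' to output
  End of input: pop '-' to output
Postfix result: 12 13 * 3 17 * -

12 13 * 3 17 * -


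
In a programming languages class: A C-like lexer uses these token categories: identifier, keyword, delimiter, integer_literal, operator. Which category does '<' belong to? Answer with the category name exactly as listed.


Token: '<'
Checking categories:
  identifier: no
  integer_literal: no
  operator: YES
  keyword: no
  delimiter: no
Category: operator

operator


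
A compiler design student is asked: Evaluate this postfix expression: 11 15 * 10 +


Processing tokens left to right:
Push 11, Push 15
Pop 11 and 15, compute 11 * 15 = 165, push 165
Push 10
Pop 165 and 10, compute 165 + 10 = 175, push 175
Stack result: 175

175


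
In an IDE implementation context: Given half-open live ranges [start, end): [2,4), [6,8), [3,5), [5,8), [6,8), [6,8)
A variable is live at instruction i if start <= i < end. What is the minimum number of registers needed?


Live ranges:
  Var0: [2, 4)
  Var1: [6, 8)
  Var2: [3, 5)
  Var3: [5, 8)
  Var4: [6, 8)
  Var5: [6, 8)
Sweep-line events (position, delta, active):
  pos=2 start -> active=1
  pos=3 start -> active=2
  pos=4 end -> active=1
  pos=5 end -> active=0
  pos=5 start -> active=1
  pos=6 start -> active=2
  pos=6 start -> active=3
  pos=6 start -> active=4
  pos=8 end -> active=3
  pos=8 end -> active=2
  pos=8 end -> active=1
  pos=8 end -> active=0
Maximum simultaneous active: 4
Minimum registers needed: 4

4


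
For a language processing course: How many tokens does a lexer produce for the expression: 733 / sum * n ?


Scanning '733 / sum * n'
Token 1: '733' -> integer_literal
Token 2: '/' -> operator
Token 3: 'sum' -> identifier
Token 4: '*' -> operator
Token 5: 'n' -> identifier
Total tokens: 5

5


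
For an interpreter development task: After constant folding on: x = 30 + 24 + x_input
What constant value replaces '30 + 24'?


Identifying constant sub-expression:
  Original: x = 30 + 24 + x_input
  30 and 24 are both compile-time constants
  Evaluating: 30 + 24 = 54
  After folding: x = 54 + x_input

54


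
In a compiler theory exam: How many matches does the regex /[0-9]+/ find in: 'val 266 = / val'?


Pattern: /[0-9]+/ (int literals)
Input: 'val 266 = / val'
Scanning for matches:
  Match 1: '266'
Total matches: 1

1


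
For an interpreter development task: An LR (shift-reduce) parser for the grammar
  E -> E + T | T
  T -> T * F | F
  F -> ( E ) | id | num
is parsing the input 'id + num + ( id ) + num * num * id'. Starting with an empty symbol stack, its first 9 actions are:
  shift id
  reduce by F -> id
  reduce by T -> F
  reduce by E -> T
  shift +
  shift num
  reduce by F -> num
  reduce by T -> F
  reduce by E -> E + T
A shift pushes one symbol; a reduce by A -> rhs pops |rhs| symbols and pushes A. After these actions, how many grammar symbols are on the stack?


Tracking the symbol stack through each action:
  Action 1: shift 'id' : push -> stack = [id] (size 1)
  Action 2: reduce by F -> id : pop 1, push F -> stack = [F] (size 1)
  Action 3: reduce by T -> F : pop 1, push T -> stack = [T] (size 1)
  Action 4: reduce by E -> T : pop 1, push E -> stack = [E] (size 1)
  Action 5: shift '+' : push -> stack = [E, +] (size 2)
  Action 6: shift 'num' : push -> stack = [E, +, num] (size 3)
  Action 7: reduce by F -> num : pop 1, push F -> stack = [E, +, F] (size 3)
  Action 8: reduce by T -> F : pop 1, push T -> stack = [E, +, T] (size 3)
  Action 9: reduce by E -> E + T : pop 3, push E -> stack = [E] (size 1)
Final stack size: 1

1


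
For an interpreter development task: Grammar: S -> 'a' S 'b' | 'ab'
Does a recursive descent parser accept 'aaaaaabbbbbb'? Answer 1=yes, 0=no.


Grammar accepts strings of the form a^n b^n (n >= 1)
Word: 'aaaaaabbbbbb'
Counting: 6 a's and 6 b's
Check: 6 == 6? Yes
Derivation (S -> aSb applied 5 time(s), then S -> ab): S => aSb => aaSbb => aaaSbbb => aaaaSbbbb => aaaaaSbbbbb => aaaaaabbbbbb
Accepted

1


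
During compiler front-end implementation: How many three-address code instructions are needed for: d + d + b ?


Expression: d + d + b
Generating three-address code (respecting * over +/- precedence):
  Instruction 1: t1 = d + d
  Instruction 2: t2 = t1 + b
Total instructions: 2

2


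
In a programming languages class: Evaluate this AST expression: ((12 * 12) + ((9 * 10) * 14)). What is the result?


Expression: ((12 * 12) + ((9 * 10) * 14))
Evaluating step by step:
  12 * 12 = 144
  9 * 10 = 90
  90 * 14 = 1260
  144 + 1260 = 1404
Result: 1404

1404


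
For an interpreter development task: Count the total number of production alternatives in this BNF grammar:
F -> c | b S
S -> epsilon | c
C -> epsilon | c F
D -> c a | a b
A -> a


Counting alternatives per rule:
  F: 2 alternative(s)
  S: 2 alternative(s)
  C: 2 alternative(s)
  D: 2 alternative(s)
  A: 1 alternative(s)
Sum: 2 + 2 + 2 + 2 + 1 = 9

9


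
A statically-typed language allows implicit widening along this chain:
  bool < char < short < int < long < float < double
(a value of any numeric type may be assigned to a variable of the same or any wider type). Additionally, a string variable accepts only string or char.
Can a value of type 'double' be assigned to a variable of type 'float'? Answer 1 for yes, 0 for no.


Target variable type: float
Source value type: double
Numeric ranks: double=6, float=5
Widening allowed iff rank(source) <= rank(target): 6 <= 5? No
Result: 0

0


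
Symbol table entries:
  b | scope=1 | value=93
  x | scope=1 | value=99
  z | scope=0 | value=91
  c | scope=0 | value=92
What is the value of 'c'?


Searching symbol table for 'c':
  b | scope=1 | value=93
  x | scope=1 | value=99
  z | scope=0 | value=91
  c | scope=0 | value=92 <- MATCH
Found 'c' at scope 0 with value 92

92


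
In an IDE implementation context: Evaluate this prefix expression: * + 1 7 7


Parsing prefix expression: * + 1 7 7
Step 1: Innermost operation '+ 1 7'
  1 + 7 = 8
Step 2: Outer operation '* [8] 7'
  8 * 7 = 56

56


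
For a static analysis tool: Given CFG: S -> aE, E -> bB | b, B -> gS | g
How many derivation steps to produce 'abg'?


Grammar: S -> aE, E -> bB | b, B -> gS | g
Deriving 'abg':
Step 1: S -> aE => aE
Step 2: E -> bB => abB
Step 3: B -> g => abg
Total derivation steps: 3

3


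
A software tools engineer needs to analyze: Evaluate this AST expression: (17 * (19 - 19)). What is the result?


Expression: (17 * (19 - 19))
Evaluating step by step:
  19 - 19 = 0
  17 * 0 = 0
Result: 0

0


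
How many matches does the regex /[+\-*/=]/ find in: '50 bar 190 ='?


Pattern: /[+\-*/=]/ (operators)
Input: '50 bar 190 ='
Scanning for matches:
  Match 1: '='
Total matches: 1

1


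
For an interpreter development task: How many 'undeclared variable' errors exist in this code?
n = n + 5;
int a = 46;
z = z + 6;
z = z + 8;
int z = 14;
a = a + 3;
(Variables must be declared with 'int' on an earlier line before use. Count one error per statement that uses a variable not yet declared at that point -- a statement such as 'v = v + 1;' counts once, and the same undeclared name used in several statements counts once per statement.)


Scanning code line by line:
  Line 1: use 'n' -> ERROR (undeclared)
  Line 2: declare 'a' -> declared = ['a']
  Line 3: use 'z' -> ERROR (undeclared)
  Line 4: use 'z' -> ERROR (undeclared)
  Line 5: declare 'z' -> declared = ['a', 'z']
  Line 6: use 'a' -> OK (declared)
Total undeclared variable errors: 3

3


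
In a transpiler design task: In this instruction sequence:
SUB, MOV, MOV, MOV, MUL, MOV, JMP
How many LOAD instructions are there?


Scanning instruction sequence for LOAD:
  Position 1: SUB
  Position 2: MOV
  Position 3: MOV
  Position 4: MOV
  Position 5: MUL
  Position 6: MOV
  Position 7: JMP
Matches at positions: []
Total LOAD count: 0

0


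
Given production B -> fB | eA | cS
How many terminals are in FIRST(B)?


Production: B -> fB | eA | cS
Examining each alternative for leading terminals:
  B -> fB : first terminal = 'f'
  B -> eA : first terminal = 'e'
  B -> cS : first terminal = 'c'
FIRST(B) = {c, e, f}
Count: 3

3


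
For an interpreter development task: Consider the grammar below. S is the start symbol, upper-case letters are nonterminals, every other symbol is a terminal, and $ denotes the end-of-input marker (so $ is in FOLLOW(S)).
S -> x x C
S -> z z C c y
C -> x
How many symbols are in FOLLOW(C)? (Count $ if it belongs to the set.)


S is the start symbol and does not occur in any rule body, so FOLLOW(S) = {$}.
Examining every occurrence of C in a rule body:
  S -> x x C : C is at the right end -> add FOLLOW(S) = {$}
  S -> z z C c y : C is followed by terminal 'c' -> add 'c'
  C -> x : C does not occur in the body -> contributes nothing
FOLLOW(C) = {c, $}
Count: 2

2


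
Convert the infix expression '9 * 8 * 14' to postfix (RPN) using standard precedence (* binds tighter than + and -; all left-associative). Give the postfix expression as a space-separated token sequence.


Applying the shunting-yard algorithm:
  Operand 9 -> output
  Push '*' onto operator stack -> op-stack: [*]
  Operand 8 -> output
  See '*' (prec 2); top '*' (prec 2) >= it -> pop '*' to output
  Push '*' onto operator stack -> op-stack: [*]
  Operand 14 -> output
  End of input: pop '*' to output
Postfix result: 9 8 * 14 *

9 8 * 14 *


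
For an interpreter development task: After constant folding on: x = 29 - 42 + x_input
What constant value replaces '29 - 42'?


Identifying constant sub-expression:
  Original: x = 29 - 42 + x_input
  29 and 42 are both compile-time constants
  Evaluating: 29 - 42 = -13
  After folding: x = -13 + x_input

-13


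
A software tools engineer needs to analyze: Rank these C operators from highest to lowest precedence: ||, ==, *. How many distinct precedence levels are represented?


Looking up precedence for each operator:
  || -> precedence 1
  == -> precedence 3
  * -> precedence 6
Sorted highest to lowest: *, ==, ||
Distinct precedence values: [6, 3, 1]
Number of distinct levels: 3

3


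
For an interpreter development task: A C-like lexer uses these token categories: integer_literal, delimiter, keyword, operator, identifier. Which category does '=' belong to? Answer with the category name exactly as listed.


Token: '='
Checking categories:
  identifier: no
  integer_literal: no
  operator: YES
  keyword: no
  delimiter: no
Category: operator

operator


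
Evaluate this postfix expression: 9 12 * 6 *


Processing tokens left to right:
Push 9, Push 12
Pop 9 and 12, compute 9 * 12 = 108, push 108
Push 6
Pop 108 and 6, compute 108 * 6 = 648, push 648
Stack result: 648

648


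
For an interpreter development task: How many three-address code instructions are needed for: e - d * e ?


Expression: e - d * e
Generating three-address code (respecting * over +/- precedence):
  Instruction 1: t1 = d * e
  Instruction 2: t2 = e - t1
Total instructions: 2

2


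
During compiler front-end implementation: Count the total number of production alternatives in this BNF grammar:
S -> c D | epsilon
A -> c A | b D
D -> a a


Counting alternatives per rule:
  S: 2 alternative(s)
  A: 2 alternative(s)
  D: 1 alternative(s)
Sum: 2 + 2 + 1 = 5

5


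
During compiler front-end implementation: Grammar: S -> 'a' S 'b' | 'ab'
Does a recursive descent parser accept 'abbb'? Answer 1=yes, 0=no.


Grammar accepts strings of the form a^n b^n (n >= 1)
Word: 'abbb'
Counting: 1 a's and 3 b's
Check: 1 == 3? No
Mismatch: a-count != b-count
Rejected

0


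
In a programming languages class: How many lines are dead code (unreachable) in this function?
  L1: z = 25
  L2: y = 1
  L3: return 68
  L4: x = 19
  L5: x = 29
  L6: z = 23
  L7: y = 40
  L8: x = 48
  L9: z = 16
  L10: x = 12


Analyzing control flow:
  L1: reachable (before return)
  L2: reachable (before return)
  L3: reachable (return statement)
  L4: DEAD (after return at L3)
  L5: DEAD (after return at L3)
  L6: DEAD (after return at L3)
  L7: DEAD (after return at L3)
  L8: DEAD (after return at L3)
  L9: DEAD (after return at L3)
  L10: DEAD (after return at L3)
Return at L3, total lines = 10
Dead lines: L4 through L10
Count: 7

7


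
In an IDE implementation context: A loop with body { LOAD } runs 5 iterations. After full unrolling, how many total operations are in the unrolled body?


Loop body operations: LOAD (1 op per iteration)
Unrolling 5 iterations:
  Iteration 1: LOAD (1 ops)
  Iteration 2: LOAD (1 ops)
  Iteration 3: LOAD (1 ops)
  Iteration 4: LOAD (1 ops)
  Iteration 5: LOAD (1 ops)
Total: 5 iterations * 1 ops/iter = 5 operations

5


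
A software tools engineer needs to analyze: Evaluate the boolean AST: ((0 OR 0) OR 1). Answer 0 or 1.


Step 1: Evaluate inner node
  0 OR 0 = 0
Step 2: Evaluate root node
  0 OR 1 = 1

1


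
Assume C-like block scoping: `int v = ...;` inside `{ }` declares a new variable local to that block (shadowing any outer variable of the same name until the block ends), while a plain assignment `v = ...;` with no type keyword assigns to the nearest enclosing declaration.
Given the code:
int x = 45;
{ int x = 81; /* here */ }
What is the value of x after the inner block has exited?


Analyzing scoping rules:
Outer scope: declares x = 45
Inner block: 'int x = 81;' declares a NEW x that shadows the outer one
When the block exits the inner x goes out of scope; the outer x was never modified -> 45
Result: 45

45


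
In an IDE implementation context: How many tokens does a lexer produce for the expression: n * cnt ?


Scanning 'n * cnt'
Token 1: 'n' -> identifier
Token 2: '*' -> operator
Token 3: 'cnt' -> identifier
Total tokens: 3

3


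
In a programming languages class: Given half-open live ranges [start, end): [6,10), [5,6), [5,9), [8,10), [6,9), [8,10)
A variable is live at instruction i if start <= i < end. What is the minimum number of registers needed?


Live ranges:
  Var0: [6, 10)
  Var1: [5, 6)
  Var2: [5, 9)
  Var3: [8, 10)
  Var4: [6, 9)
  Var5: [8, 10)
Sweep-line events (position, delta, active):
  pos=5 start -> active=1
  pos=5 start -> active=2
  pos=6 end -> active=1
  pos=6 start -> active=2
  pos=6 start -> active=3
  pos=8 start -> active=4
  pos=8 start -> active=5
  pos=9 end -> active=4
  pos=9 end -> active=3
  pos=10 end -> active=2
  pos=10 end -> active=1
  pos=10 end -> active=0
Maximum simultaneous active: 5
Minimum registers needed: 5

5


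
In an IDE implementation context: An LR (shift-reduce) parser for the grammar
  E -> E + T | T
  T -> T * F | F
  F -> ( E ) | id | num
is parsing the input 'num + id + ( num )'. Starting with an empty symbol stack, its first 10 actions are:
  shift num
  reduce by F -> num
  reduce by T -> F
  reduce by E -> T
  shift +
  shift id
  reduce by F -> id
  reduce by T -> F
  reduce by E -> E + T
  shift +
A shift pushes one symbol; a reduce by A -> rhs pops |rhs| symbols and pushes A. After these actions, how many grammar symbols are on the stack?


Tracking the symbol stack through each action:
  Action 1: shift 'num' : push -> stack = [num] (size 1)
  Action 2: reduce by F -> num : pop 1, push F -> stack = [F] (size 1)
  Action 3: reduce by T -> F : pop 1, push T -> stack = [T] (size 1)
  Action 4: reduce by E -> T : pop 1, push E -> stack = [E] (size 1)
  Action 5: shift '+' : push -> stack = [E, +] (size 2)
  Action 6: shift 'id' : push -> stack = [E, +, id] (size 3)
  Action 7: reduce by F -> id : pop 1, push F -> stack = [E, +, F] (size 3)
  Action 8: reduce by T -> F : pop 1, push T -> stack = [E, +, T] (size 3)
  Action 9: reduce by E -> E + T : pop 3, push E -> stack = [E] (size 1)
  Action 10: shift '+' : push -> stack = [E, +] (size 2)
Final stack size: 2

2


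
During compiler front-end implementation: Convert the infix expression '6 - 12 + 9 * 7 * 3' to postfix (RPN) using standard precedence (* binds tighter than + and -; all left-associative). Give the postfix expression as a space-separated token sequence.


Applying the shunting-yard algorithm:
  Operand 6 -> output
  Push '-' onto operator stack -> op-stack: [-]
  Operand 12 -> output
  See '+' (prec 1); top '-' (prec 1) >= it -> pop '-' to output
  Push '+' onto operator stack -> op-stack: [+]
  Operand 9 -> output
  Push '*' onto operator stack -> op-stack: [+, *]
  Operand 7 -> output
  See '*' (prec 2); top '*' (prec 2) >= it -> pop '*' to output
  Push '*' onto operator stack -> op-stack: [+, *]
  Operand 3 -> output
  End of input: pop '*' to output
  End of input: pop '+' to output
Postfix result: 6 12 - 9 7 * 3 * +

6 12 - 9 7 * 3 * +


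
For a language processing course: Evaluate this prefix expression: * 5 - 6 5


Parsing prefix expression: * 5 - 6 5
Step 1: Innermost operation '- 6 5'
  6 - 5 = 1
Step 2: Outer operation '* 5 [1]'
  5 * 1 = 5

5


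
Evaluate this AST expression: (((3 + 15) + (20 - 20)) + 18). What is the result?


Expression: (((3 + 15) + (20 - 20)) + 18)
Evaluating step by step:
  3 + 15 = 18
  20 - 20 = 0
  18 + 0 = 18
  18 + 18 = 36
Result: 36

36


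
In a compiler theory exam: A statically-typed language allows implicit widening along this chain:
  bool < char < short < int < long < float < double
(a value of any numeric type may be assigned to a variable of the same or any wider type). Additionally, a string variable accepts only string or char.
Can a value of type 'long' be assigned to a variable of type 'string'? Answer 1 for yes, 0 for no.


Target variable type: string
Source value type: long
Rule: string accepts only {string, char}
  source 'long' in {string, char}? No
Result: 0

0


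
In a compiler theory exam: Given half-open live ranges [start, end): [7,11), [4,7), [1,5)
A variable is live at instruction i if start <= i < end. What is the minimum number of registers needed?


Live ranges:
  Var0: [7, 11)
  Var1: [4, 7)
  Var2: [1, 5)
Sweep-line events (position, delta, active):
  pos=1 start -> active=1
  pos=4 start -> active=2
  pos=5 end -> active=1
  pos=7 end -> active=0
  pos=7 start -> active=1
  pos=11 end -> active=0
Maximum simultaneous active: 2
Minimum registers needed: 2

2


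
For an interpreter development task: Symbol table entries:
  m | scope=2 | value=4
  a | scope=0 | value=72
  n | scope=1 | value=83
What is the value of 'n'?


Searching symbol table for 'n':
  m | scope=2 | value=4
  a | scope=0 | value=72
  n | scope=1 | value=83 <- MATCH
Found 'n' at scope 1 with value 83

83


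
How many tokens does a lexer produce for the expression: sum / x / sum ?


Scanning 'sum / x / sum'
Token 1: 'sum' -> identifier
Token 2: '/' -> operator
Token 3: 'x' -> identifier
Token 4: '/' -> operator
Token 5: 'sum' -> identifier
Total tokens: 5

5


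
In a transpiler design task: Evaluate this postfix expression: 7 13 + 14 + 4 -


Processing tokens left to right:
Push 7, Push 13
Pop 7 and 13, compute 7 + 13 = 20, push 20
Push 14
Pop 20 and 14, compute 20 + 14 = 34, push 34
Push 4
Pop 34 and 4, compute 34 - 4 = 30, push 30
Stack result: 30

30


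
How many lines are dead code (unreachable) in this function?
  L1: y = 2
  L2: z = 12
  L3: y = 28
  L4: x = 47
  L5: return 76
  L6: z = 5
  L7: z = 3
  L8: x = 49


Analyzing control flow:
  L1: reachable (before return)
  L2: reachable (before return)
  L3: reachable (before return)
  L4: reachable (before return)
  L5: reachable (return statement)
  L6: DEAD (after return at L5)
  L7: DEAD (after return at L5)
  L8: DEAD (after return at L5)
Return at L5, total lines = 8
Dead lines: L6 through L8
Count: 3

3


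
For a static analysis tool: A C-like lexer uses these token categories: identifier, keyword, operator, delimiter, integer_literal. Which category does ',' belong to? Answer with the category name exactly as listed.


Token: ','
Checking categories:
  identifier: no
  integer_literal: no
  operator: no
  keyword: no
  delimiter: YES
Category: delimiter

delimiter


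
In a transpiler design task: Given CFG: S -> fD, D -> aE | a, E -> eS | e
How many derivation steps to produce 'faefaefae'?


Grammar: S -> fD, D -> aE | a, E -> eS | e
Deriving 'faefaefae':
Step 1: S -> fD => fD
Step 2: D -> aE => faE
Step 3: E -> eS => faeS
Step 4: S -> fD => faefD
Step 5: D -> aE => faefaE
Step 6: E -> eS => faefaeS
Step 7: S -> fD => faefaefD
Step 8: D -> aE => faefaefaE
Step 9: E -> e => faefaefae
Total derivation steps: 9

9


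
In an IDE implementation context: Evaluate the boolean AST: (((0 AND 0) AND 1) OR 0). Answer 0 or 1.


Step 1: Evaluate inner node
  0 AND 0 = 0
Step 2: Evaluate next node
  0 AND 1 = 0
Step 3: Evaluate root node
  0 OR 0 = 0

0


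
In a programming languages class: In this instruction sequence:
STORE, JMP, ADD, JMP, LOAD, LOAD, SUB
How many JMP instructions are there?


Scanning instruction sequence for JMP:
  Position 1: STORE
  Position 2: JMP <- MATCH
  Position 3: ADD
  Position 4: JMP <- MATCH
  Position 5: LOAD
  Position 6: LOAD
  Position 7: SUB
Matches at positions: [2, 4]
Total JMP count: 2

2


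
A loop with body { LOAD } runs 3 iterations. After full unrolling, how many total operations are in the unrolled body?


Loop body operations: LOAD (1 op per iteration)
Unrolling 3 iterations:
  Iteration 1: LOAD (1 ops)
  Iteration 2: LOAD (1 ops)
  Iteration 3: LOAD (1 ops)
Total: 3 iterations * 1 ops/iter = 3 operations

3


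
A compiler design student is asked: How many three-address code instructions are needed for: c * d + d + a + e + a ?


Expression: c * d + d + a + e + a
Generating three-address code (respecting * over +/- precedence):
  Instruction 1: t1 = c * d
  Instruction 2: t2 = t1 + d
  Instruction 3: t3 = t2 + a
  Instruction 4: t4 = t3 + e
  Instruction 5: t5 = t4 + a
Total instructions: 5

5


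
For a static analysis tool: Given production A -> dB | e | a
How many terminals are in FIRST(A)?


Production: A -> dB | e | a
Examining each alternative for leading terminals:
  A -> dB : first terminal = 'd'
  A -> e : first terminal = 'e'
  A -> a : first terminal = 'a'
FIRST(A) = {a, d, e}
Count: 3

3


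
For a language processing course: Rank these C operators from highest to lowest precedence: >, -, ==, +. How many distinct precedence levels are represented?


Looking up precedence for each operator:
  > -> precedence 4
  - -> precedence 5
  == -> precedence 3
  + -> precedence 5
Sorted highest to lowest: -, +, >, ==
Distinct precedence values: [5, 4, 3]
Number of distinct levels: 3

3


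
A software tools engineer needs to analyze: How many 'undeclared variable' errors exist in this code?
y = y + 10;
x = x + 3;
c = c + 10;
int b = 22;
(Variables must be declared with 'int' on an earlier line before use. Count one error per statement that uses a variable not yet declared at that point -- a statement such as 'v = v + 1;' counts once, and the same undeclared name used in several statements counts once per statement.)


Scanning code line by line:
  Line 1: use 'y' -> ERROR (undeclared)
  Line 2: use 'x' -> ERROR (undeclared)
  Line 3: use 'c' -> ERROR (undeclared)
  Line 4: declare 'b' -> declared = ['b']
Total undeclared variable errors: 3

3


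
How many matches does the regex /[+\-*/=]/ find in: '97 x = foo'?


Pattern: /[+\-*/=]/ (operators)
Input: '97 x = foo'
Scanning for matches:
  Match 1: '='
Total matches: 1

1


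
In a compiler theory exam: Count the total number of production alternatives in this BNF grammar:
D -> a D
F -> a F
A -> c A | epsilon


Counting alternatives per rule:
  D: 1 alternative(s)
  F: 1 alternative(s)
  A: 2 alternative(s)
Sum: 1 + 1 + 2 = 4

4


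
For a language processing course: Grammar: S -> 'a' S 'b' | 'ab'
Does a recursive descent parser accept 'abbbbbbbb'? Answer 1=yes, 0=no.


Grammar accepts strings of the form a^n b^n (n >= 1)
Word: 'abbbbbbbb'
Counting: 1 a's and 8 b's
Check: 1 == 8? No
Mismatch: a-count != b-count
Rejected

0


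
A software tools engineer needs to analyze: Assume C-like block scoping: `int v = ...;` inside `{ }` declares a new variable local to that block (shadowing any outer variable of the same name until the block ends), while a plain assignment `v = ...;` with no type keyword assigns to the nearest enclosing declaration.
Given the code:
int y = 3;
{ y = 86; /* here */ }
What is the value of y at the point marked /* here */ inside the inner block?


Analyzing scoping rules:
Outer scope: declares y = 3
Inner block: 'y = 86;' has no type keyword, so it is an assignment to the outer y (no shadowing)
Inside the block, after the assignment -> 86
Result: 86

86


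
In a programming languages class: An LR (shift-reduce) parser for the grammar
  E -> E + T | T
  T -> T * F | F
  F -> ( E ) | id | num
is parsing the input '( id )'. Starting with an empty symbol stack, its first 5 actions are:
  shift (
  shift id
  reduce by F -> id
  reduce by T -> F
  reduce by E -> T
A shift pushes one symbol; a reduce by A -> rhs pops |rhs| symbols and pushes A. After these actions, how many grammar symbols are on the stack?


Tracking the symbol stack through each action:
  Action 1: shift '(' : push -> stack = [(] (size 1)
  Action 2: shift 'id' : push -> stack = [(, id] (size 2)
  Action 3: reduce by F -> id : pop 1, push F -> stack = [(, F] (size 2)
  Action 4: reduce by T -> F : pop 1, push T -> stack = [(, T] (size 2)
  Action 5: reduce by E -> T : pop 1, push E -> stack = [(, E] (size 2)
Final stack size: 2

2


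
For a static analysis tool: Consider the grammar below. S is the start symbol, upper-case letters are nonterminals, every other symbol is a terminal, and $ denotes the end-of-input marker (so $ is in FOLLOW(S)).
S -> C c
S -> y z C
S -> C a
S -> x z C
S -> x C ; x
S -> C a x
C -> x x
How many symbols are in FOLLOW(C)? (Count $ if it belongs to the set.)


S is the start symbol and does not occur in any rule body, so FOLLOW(S) = {$}.
Examining every occurrence of C in a rule body:
  S -> C c : C is followed by terminal 'c' -> add 'c'
  S -> y z C : C is at the right end -> add FOLLOW(S) = {$}
  S -> C a : C is followed by terminal 'a' -> add 'a'
  S -> x z C : C is at the right end -> add FOLLOW(S) = {$} (already in the set)
  S -> x C ; x : C is followed by terminal ';' -> add ';'
  S -> C a x : C is followed by terminal 'a' -> add 'a' (already in the set)
  C -> x x : C does not occur in the body -> contributes nothing
FOLLOW(C) = {;, a, c, $}
Count: 4

4


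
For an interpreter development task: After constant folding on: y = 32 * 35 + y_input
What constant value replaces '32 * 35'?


Identifying constant sub-expression:
  Original: y = 32 * 35 + y_input
  32 and 35 are both compile-time constants
  Evaluating: 32 * 35 = 1120
  After folding: y = 1120 + y_input

1120


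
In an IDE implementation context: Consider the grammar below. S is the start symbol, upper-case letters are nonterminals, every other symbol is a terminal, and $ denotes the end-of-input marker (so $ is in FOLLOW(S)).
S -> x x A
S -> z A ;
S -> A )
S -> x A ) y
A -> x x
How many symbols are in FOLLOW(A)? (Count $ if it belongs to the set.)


S is the start symbol and does not occur in any rule body, so FOLLOW(S) = {$}.
Examining every occurrence of A in a rule body:
  S -> x x A : A is at the right end -> add FOLLOW(S) = {$}
  S -> z A ; : A is followed by terminal ';' -> add ';'
  S -> A ) : A is followed by terminal ')' -> add ')'
  S -> x A ) y : A is followed by terminal ')' -> add ')' (already in the set)
  A -> x x : A does not occur in the body -> contributes nothing
FOLLOW(A) = {), ;, $}
Count: 3

3


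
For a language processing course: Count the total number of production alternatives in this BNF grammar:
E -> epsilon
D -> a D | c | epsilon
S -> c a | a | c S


Counting alternatives per rule:
  E: 1 alternative(s)
  D: 3 alternative(s)
  S: 3 alternative(s)
Sum: 1 + 3 + 3 = 7

7


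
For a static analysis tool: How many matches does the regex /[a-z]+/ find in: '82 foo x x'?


Pattern: /[a-z]+/ (identifiers)
Input: '82 foo x x'
Scanning for matches:
  Match 1: 'foo'
  Match 2: 'x'
  Match 3: 'x'
Total matches: 3

3


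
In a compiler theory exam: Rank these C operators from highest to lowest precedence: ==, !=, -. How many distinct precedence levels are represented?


Looking up precedence for each operator:
  == -> precedence 3
  != -> precedence 3
  - -> precedence 5
Sorted highest to lowest: -, ==, !=
Distinct precedence values: [5, 3]
Number of distinct levels: 2

2


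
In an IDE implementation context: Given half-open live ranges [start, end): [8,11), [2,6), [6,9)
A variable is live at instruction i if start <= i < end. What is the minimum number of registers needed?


Live ranges:
  Var0: [8, 11)
  Var1: [2, 6)
  Var2: [6, 9)
Sweep-line events (position, delta, active):
  pos=2 start -> active=1
  pos=6 end -> active=0
  pos=6 start -> active=1
  pos=8 start -> active=2
  pos=9 end -> active=1
  pos=11 end -> active=0
Maximum simultaneous active: 2
Minimum registers needed: 2

2


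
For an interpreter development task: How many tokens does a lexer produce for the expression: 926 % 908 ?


Scanning '926 % 908'
Token 1: '926' -> integer_literal
Token 2: '%' -> operator
Token 3: '908' -> integer_literal
Total tokens: 3

3


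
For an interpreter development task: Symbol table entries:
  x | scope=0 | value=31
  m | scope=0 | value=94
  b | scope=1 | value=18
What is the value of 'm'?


Searching symbol table for 'm':
  x | scope=0 | value=31
  m | scope=0 | value=94 <- MATCH
  b | scope=1 | value=18
Found 'm' at scope 0 with value 94

94


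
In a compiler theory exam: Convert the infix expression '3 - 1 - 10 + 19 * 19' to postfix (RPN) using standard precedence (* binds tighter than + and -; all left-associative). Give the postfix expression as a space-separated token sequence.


Applying the shunting-yard algorithm:
  Operand 3 -> output
  Push '-' onto operator stack -> op-stack: [-]
  Operand 1 -> output
  See '-' (prec 1); top '-' (prec 1) >= it -> pop '-' to output
  Push '-' onto operator stack -> op-stack: [-]
  Operand 10 -> output
  See '+' (prec 1); top '-' (prec 1) >= it -> pop '-' to output
  Push '+' onto operator stack -> op-stack: [+]
  Operand 19 -> output
  Push '*' onto operator stack -> op-stack: [+, *]
  Operand 19 -> output
  End of input: pop '*' to output
  End of input: pop '+' to output
Postfix result: 3 1 - 10 - 19 19 * +

3 1 - 10 - 19 19 * +


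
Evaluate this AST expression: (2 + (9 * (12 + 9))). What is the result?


Expression: (2 + (9 * (12 + 9)))
Evaluating step by step:
  12 + 9 = 21
  9 * 21 = 189
  2 + 189 = 191
Result: 191

191


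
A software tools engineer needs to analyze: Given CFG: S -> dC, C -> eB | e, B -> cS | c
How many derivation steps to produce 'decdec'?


Grammar: S -> dC, C -> eB | e, B -> cS | c
Deriving 'decdec':
Step 1: S -> dC => dC
Step 2: C -> eB => deB
Step 3: B -> cS => decS
Step 4: S -> dC => decdC
Step 5: C -> eB => decdeB
Step 6: B -> c => decdec
Total derivation steps: 6

6


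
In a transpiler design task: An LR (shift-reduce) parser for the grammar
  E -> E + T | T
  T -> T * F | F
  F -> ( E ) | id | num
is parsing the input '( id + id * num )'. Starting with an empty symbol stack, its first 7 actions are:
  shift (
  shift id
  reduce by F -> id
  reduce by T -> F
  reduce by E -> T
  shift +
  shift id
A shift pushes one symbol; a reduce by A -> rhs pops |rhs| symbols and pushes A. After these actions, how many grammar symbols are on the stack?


Tracking the symbol stack through each action:
  Action 1: shift '(' : push -> stack = [(] (size 1)
  Action 2: shift 'id' : push -> stack = [(, id] (size 2)
  Action 3: reduce by F -> id : pop 1, push F -> stack = [(, F] (size 2)
  Action 4: reduce by T -> F : pop 1, push T -> stack = [(, T] (size 2)
  Action 5: reduce by E -> T : pop 1, push E -> stack = [(, E] (size 2)
  Action 6: shift '+' : push -> stack = [(, E, +] (size 3)
  Action 7: shift 'id' : push -> stack = [(, E, +, id] (size 4)
Final stack size: 4

4


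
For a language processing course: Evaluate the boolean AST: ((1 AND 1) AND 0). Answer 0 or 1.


Step 1: Evaluate inner node
  1 AND 1 = 1
Step 2: Evaluate root node
  1 AND 0 = 0

0


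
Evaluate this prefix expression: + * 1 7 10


Parsing prefix expression: + * 1 7 10
Step 1: Innermost operation '* 1 7'
  1 * 7 = 7
Step 2: Outer operation '+ [7] 10'
  7 + 10 = 17

17


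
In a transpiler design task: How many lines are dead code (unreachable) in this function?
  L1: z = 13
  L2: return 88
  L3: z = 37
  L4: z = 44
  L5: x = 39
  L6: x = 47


Analyzing control flow:
  L1: reachable (before return)
  L2: reachable (return statement)
  L3: DEAD (after return at L2)
  L4: DEAD (after return at L2)
  L5: DEAD (after return at L2)
  L6: DEAD (after return at L2)
Return at L2, total lines = 6
Dead lines: L3 through L6
Count: 4

4


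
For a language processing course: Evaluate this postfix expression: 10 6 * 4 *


Processing tokens left to right:
Push 10, Push 6
Pop 10 and 6, compute 10 * 6 = 60, push 60
Push 4
Pop 60 and 4, compute 60 * 4 = 240, push 240
Stack result: 240

240


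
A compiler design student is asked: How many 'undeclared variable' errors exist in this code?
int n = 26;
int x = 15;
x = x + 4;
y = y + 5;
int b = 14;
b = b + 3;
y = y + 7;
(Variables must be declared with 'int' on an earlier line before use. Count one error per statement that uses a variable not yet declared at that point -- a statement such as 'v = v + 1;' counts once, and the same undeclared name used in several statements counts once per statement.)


Scanning code line by line:
  Line 1: declare 'n' -> declared = ['n']
  Line 2: declare 'x' -> declared = ['n', 'x']
  Line 3: use 'x' -> OK (declared)
  Line 4: use 'y' -> ERROR (undeclared)
  Line 5: declare 'b' -> declared = ['b', 'n', 'x']
  Line 6: use 'b' -> OK (declared)
  Line 7: use 'y' -> ERROR (undeclared)
Total undeclared variable errors: 2

2


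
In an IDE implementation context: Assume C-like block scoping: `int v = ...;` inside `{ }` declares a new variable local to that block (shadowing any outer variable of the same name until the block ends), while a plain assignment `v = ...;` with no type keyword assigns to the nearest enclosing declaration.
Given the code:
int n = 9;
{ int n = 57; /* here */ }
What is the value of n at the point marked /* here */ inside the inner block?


Analyzing scoping rules:
Outer scope: declares n = 9
Inner block: 'int n = 57;' declares a NEW n that shadows the outer one
Inside the block the inner declaration is in scope -> 57
Result: 57

57


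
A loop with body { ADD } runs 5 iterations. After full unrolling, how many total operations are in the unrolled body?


Loop body operations: ADD (1 op per iteration)
Unrolling 5 iterations:
  Iteration 1: ADD (1 ops)
  Iteration 2: ADD (1 ops)
  Iteration 3: ADD (1 ops)
  Iteration 4: ADD (1 ops)
  Iteration 5: ADD (1 ops)
Total: 5 iterations * 1 ops/iter = 5 operations

5


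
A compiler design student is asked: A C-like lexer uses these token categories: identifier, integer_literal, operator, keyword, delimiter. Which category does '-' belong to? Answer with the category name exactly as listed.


Token: '-'
Checking categories:
  identifier: no
  integer_literal: no
  operator: YES
  keyword: no
  delimiter: no
Category: operator

operator


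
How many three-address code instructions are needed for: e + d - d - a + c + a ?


Expression: e + d - d - a + c + a
Generating three-address code (respecting * over +/- precedence):
  Instruction 1: t1 = e + d
  Instruction 2: t2 = t1 - d
  Instruction 3: t3 = t2 - a
  Instruction 4: t4 = t3 + c
  Instruction 5: t5 = t4 + a
Total instructions: 5

5


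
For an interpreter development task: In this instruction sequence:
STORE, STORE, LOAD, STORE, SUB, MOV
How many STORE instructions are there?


Scanning instruction sequence for STORE:
  Position 1: STORE <- MATCH
  Position 2: STORE <- MATCH
  Position 3: LOAD
  Position 4: STORE <- MATCH
  Position 5: SUB
  Position 6: MOV
Matches at positions: [1, 2, 4]
Total STORE count: 3

3


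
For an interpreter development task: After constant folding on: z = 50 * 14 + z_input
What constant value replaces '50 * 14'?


Identifying constant sub-expression:
  Original: z = 50 * 14 + z_input
  50 and 14 are both compile-time constants
  Evaluating: 50 * 14 = 700
  After folding: z = 700 + z_input

700


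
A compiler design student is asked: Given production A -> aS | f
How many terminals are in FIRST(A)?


Production: A -> aS | f
Examining each alternative for leading terminals:
  A -> aS : first terminal = 'a'
  A -> f : first terminal = 'f'
FIRST(A) = {a, f}
Count: 2

2


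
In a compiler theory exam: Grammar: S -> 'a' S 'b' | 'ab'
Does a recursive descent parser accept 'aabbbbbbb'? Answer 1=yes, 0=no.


Grammar accepts strings of the form a^n b^n (n >= 1)
Word: 'aabbbbbbb'
Counting: 2 a's and 7 b's
Check: 2 == 7? No
Mismatch: a-count != b-count
Rejected

0


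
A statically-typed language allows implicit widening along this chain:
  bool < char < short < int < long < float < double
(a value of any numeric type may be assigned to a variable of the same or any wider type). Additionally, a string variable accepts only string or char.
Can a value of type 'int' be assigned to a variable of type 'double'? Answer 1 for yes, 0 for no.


Target variable type: double
Source value type: int
Numeric ranks: int=3, double=6
Widening allowed iff rank(source) <= rank(target): 3 <= 6? Yes
Result: 1

1


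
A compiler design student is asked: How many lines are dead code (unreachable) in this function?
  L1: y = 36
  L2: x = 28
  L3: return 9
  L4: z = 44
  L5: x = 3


Analyzing control flow:
  L1: reachable (before return)
  L2: reachable (before return)
  L3: reachable (return statement)
  L4: DEAD (after return at L3)
  L5: DEAD (after return at L3)
Return at L3, total lines = 5
Dead lines: L4 through L5
Count: 2

2
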